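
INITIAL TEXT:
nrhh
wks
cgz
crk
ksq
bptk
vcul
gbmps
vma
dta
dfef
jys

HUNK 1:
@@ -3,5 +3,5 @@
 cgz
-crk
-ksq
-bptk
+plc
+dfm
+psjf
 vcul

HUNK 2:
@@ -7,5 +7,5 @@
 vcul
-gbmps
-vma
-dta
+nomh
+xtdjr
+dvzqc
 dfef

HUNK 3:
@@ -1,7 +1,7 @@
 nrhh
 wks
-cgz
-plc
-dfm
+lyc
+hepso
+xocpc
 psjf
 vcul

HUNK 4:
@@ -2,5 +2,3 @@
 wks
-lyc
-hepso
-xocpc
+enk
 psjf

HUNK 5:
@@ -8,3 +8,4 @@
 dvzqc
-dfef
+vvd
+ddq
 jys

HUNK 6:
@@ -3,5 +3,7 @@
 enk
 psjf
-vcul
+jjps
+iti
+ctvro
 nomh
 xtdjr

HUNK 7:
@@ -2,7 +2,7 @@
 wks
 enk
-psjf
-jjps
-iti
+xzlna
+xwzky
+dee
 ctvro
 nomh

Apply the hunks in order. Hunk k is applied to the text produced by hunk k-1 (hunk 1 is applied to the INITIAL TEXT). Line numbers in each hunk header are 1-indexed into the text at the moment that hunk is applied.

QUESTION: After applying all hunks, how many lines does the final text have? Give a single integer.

Answer: 13

Derivation:
Hunk 1: at line 3 remove [crk,ksq,bptk] add [plc,dfm,psjf] -> 12 lines: nrhh wks cgz plc dfm psjf vcul gbmps vma dta dfef jys
Hunk 2: at line 7 remove [gbmps,vma,dta] add [nomh,xtdjr,dvzqc] -> 12 lines: nrhh wks cgz plc dfm psjf vcul nomh xtdjr dvzqc dfef jys
Hunk 3: at line 1 remove [cgz,plc,dfm] add [lyc,hepso,xocpc] -> 12 lines: nrhh wks lyc hepso xocpc psjf vcul nomh xtdjr dvzqc dfef jys
Hunk 4: at line 2 remove [lyc,hepso,xocpc] add [enk] -> 10 lines: nrhh wks enk psjf vcul nomh xtdjr dvzqc dfef jys
Hunk 5: at line 8 remove [dfef] add [vvd,ddq] -> 11 lines: nrhh wks enk psjf vcul nomh xtdjr dvzqc vvd ddq jys
Hunk 6: at line 3 remove [vcul] add [jjps,iti,ctvro] -> 13 lines: nrhh wks enk psjf jjps iti ctvro nomh xtdjr dvzqc vvd ddq jys
Hunk 7: at line 2 remove [psjf,jjps,iti] add [xzlna,xwzky,dee] -> 13 lines: nrhh wks enk xzlna xwzky dee ctvro nomh xtdjr dvzqc vvd ddq jys
Final line count: 13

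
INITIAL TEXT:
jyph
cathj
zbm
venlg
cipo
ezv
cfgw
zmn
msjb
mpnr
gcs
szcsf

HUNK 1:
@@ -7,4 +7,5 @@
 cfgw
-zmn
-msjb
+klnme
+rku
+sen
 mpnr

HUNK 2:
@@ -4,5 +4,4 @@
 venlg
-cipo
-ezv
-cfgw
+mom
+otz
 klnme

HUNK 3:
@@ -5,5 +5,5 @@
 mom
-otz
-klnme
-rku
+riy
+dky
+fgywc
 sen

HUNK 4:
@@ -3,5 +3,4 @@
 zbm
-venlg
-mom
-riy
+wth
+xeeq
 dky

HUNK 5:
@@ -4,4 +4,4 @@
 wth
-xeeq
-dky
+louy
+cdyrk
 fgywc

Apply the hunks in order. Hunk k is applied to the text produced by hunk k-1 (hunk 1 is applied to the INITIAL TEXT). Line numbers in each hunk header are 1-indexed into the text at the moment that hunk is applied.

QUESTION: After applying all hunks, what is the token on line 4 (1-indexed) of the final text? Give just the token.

Answer: wth

Derivation:
Hunk 1: at line 7 remove [zmn,msjb] add [klnme,rku,sen] -> 13 lines: jyph cathj zbm venlg cipo ezv cfgw klnme rku sen mpnr gcs szcsf
Hunk 2: at line 4 remove [cipo,ezv,cfgw] add [mom,otz] -> 12 lines: jyph cathj zbm venlg mom otz klnme rku sen mpnr gcs szcsf
Hunk 3: at line 5 remove [otz,klnme,rku] add [riy,dky,fgywc] -> 12 lines: jyph cathj zbm venlg mom riy dky fgywc sen mpnr gcs szcsf
Hunk 4: at line 3 remove [venlg,mom,riy] add [wth,xeeq] -> 11 lines: jyph cathj zbm wth xeeq dky fgywc sen mpnr gcs szcsf
Hunk 5: at line 4 remove [xeeq,dky] add [louy,cdyrk] -> 11 lines: jyph cathj zbm wth louy cdyrk fgywc sen mpnr gcs szcsf
Final line 4: wth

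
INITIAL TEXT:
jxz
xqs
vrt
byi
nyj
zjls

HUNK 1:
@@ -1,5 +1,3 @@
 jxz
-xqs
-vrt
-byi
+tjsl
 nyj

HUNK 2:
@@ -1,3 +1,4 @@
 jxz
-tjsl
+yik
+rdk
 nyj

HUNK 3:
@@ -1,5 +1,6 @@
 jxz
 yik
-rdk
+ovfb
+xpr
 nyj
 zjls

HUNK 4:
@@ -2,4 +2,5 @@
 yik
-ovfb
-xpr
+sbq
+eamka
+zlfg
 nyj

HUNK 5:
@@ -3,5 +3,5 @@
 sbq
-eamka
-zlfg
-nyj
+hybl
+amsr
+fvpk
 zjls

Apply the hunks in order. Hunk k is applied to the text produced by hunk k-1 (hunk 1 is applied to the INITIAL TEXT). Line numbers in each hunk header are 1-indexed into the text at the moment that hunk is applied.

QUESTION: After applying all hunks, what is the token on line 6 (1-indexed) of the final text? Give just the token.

Hunk 1: at line 1 remove [xqs,vrt,byi] add [tjsl] -> 4 lines: jxz tjsl nyj zjls
Hunk 2: at line 1 remove [tjsl] add [yik,rdk] -> 5 lines: jxz yik rdk nyj zjls
Hunk 3: at line 1 remove [rdk] add [ovfb,xpr] -> 6 lines: jxz yik ovfb xpr nyj zjls
Hunk 4: at line 2 remove [ovfb,xpr] add [sbq,eamka,zlfg] -> 7 lines: jxz yik sbq eamka zlfg nyj zjls
Hunk 5: at line 3 remove [eamka,zlfg,nyj] add [hybl,amsr,fvpk] -> 7 lines: jxz yik sbq hybl amsr fvpk zjls
Final line 6: fvpk

Answer: fvpk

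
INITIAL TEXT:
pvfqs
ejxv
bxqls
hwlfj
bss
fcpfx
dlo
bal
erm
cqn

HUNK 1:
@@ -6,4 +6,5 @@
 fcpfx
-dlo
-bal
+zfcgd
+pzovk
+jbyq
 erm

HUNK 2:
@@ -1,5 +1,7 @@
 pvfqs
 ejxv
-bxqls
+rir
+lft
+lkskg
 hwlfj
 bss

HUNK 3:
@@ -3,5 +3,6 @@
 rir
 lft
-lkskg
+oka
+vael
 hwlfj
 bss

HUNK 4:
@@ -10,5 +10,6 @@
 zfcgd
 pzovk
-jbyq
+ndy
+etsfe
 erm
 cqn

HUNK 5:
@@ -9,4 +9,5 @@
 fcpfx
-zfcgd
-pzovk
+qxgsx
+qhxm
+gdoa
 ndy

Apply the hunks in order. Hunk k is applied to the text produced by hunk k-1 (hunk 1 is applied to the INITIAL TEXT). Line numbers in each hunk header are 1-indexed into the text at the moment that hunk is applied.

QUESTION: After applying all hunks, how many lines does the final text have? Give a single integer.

Answer: 16

Derivation:
Hunk 1: at line 6 remove [dlo,bal] add [zfcgd,pzovk,jbyq] -> 11 lines: pvfqs ejxv bxqls hwlfj bss fcpfx zfcgd pzovk jbyq erm cqn
Hunk 2: at line 1 remove [bxqls] add [rir,lft,lkskg] -> 13 lines: pvfqs ejxv rir lft lkskg hwlfj bss fcpfx zfcgd pzovk jbyq erm cqn
Hunk 3: at line 3 remove [lkskg] add [oka,vael] -> 14 lines: pvfqs ejxv rir lft oka vael hwlfj bss fcpfx zfcgd pzovk jbyq erm cqn
Hunk 4: at line 10 remove [jbyq] add [ndy,etsfe] -> 15 lines: pvfqs ejxv rir lft oka vael hwlfj bss fcpfx zfcgd pzovk ndy etsfe erm cqn
Hunk 5: at line 9 remove [zfcgd,pzovk] add [qxgsx,qhxm,gdoa] -> 16 lines: pvfqs ejxv rir lft oka vael hwlfj bss fcpfx qxgsx qhxm gdoa ndy etsfe erm cqn
Final line count: 16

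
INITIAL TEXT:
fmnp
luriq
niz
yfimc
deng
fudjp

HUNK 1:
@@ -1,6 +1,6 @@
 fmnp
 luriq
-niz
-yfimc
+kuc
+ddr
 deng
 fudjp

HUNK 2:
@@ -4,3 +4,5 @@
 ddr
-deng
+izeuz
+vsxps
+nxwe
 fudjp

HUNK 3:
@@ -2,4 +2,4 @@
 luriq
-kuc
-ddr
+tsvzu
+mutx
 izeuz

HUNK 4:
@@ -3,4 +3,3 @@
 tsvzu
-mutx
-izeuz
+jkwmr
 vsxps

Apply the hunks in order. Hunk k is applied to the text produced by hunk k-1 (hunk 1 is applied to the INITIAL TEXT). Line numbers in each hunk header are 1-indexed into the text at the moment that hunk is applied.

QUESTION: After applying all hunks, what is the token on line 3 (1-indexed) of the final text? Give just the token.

Answer: tsvzu

Derivation:
Hunk 1: at line 1 remove [niz,yfimc] add [kuc,ddr] -> 6 lines: fmnp luriq kuc ddr deng fudjp
Hunk 2: at line 4 remove [deng] add [izeuz,vsxps,nxwe] -> 8 lines: fmnp luriq kuc ddr izeuz vsxps nxwe fudjp
Hunk 3: at line 2 remove [kuc,ddr] add [tsvzu,mutx] -> 8 lines: fmnp luriq tsvzu mutx izeuz vsxps nxwe fudjp
Hunk 4: at line 3 remove [mutx,izeuz] add [jkwmr] -> 7 lines: fmnp luriq tsvzu jkwmr vsxps nxwe fudjp
Final line 3: tsvzu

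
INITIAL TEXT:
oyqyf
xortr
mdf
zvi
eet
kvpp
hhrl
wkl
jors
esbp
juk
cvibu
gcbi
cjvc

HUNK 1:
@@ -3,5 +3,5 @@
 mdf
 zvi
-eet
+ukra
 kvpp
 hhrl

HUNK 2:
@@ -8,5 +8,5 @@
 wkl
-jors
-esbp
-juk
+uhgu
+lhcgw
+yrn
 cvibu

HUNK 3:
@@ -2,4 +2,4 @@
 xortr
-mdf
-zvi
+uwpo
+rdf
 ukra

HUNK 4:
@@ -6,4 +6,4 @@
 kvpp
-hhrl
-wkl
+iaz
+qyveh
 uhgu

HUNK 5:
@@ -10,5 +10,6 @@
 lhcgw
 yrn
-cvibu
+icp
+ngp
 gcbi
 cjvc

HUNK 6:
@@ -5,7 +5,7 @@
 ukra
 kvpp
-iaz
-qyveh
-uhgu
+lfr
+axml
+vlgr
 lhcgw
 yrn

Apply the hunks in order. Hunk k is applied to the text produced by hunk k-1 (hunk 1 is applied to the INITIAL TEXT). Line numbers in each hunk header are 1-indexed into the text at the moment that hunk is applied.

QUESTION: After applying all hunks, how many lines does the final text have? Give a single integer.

Answer: 15

Derivation:
Hunk 1: at line 3 remove [eet] add [ukra] -> 14 lines: oyqyf xortr mdf zvi ukra kvpp hhrl wkl jors esbp juk cvibu gcbi cjvc
Hunk 2: at line 8 remove [jors,esbp,juk] add [uhgu,lhcgw,yrn] -> 14 lines: oyqyf xortr mdf zvi ukra kvpp hhrl wkl uhgu lhcgw yrn cvibu gcbi cjvc
Hunk 3: at line 2 remove [mdf,zvi] add [uwpo,rdf] -> 14 lines: oyqyf xortr uwpo rdf ukra kvpp hhrl wkl uhgu lhcgw yrn cvibu gcbi cjvc
Hunk 4: at line 6 remove [hhrl,wkl] add [iaz,qyveh] -> 14 lines: oyqyf xortr uwpo rdf ukra kvpp iaz qyveh uhgu lhcgw yrn cvibu gcbi cjvc
Hunk 5: at line 10 remove [cvibu] add [icp,ngp] -> 15 lines: oyqyf xortr uwpo rdf ukra kvpp iaz qyveh uhgu lhcgw yrn icp ngp gcbi cjvc
Hunk 6: at line 5 remove [iaz,qyveh,uhgu] add [lfr,axml,vlgr] -> 15 lines: oyqyf xortr uwpo rdf ukra kvpp lfr axml vlgr lhcgw yrn icp ngp gcbi cjvc
Final line count: 15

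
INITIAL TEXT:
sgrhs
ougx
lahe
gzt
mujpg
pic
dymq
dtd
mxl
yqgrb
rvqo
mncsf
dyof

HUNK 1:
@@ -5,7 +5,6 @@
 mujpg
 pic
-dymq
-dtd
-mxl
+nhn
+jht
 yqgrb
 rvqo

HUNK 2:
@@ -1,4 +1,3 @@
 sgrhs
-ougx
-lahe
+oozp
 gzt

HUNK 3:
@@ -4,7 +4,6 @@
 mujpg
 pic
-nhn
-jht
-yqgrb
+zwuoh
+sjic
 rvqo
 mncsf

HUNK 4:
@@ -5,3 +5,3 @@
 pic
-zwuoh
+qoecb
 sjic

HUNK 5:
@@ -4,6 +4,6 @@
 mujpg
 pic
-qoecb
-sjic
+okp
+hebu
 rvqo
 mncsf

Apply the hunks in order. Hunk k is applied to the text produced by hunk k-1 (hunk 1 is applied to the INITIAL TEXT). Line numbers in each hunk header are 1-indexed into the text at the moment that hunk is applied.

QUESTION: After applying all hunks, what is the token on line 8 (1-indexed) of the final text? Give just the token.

Answer: rvqo

Derivation:
Hunk 1: at line 5 remove [dymq,dtd,mxl] add [nhn,jht] -> 12 lines: sgrhs ougx lahe gzt mujpg pic nhn jht yqgrb rvqo mncsf dyof
Hunk 2: at line 1 remove [ougx,lahe] add [oozp] -> 11 lines: sgrhs oozp gzt mujpg pic nhn jht yqgrb rvqo mncsf dyof
Hunk 3: at line 4 remove [nhn,jht,yqgrb] add [zwuoh,sjic] -> 10 lines: sgrhs oozp gzt mujpg pic zwuoh sjic rvqo mncsf dyof
Hunk 4: at line 5 remove [zwuoh] add [qoecb] -> 10 lines: sgrhs oozp gzt mujpg pic qoecb sjic rvqo mncsf dyof
Hunk 5: at line 4 remove [qoecb,sjic] add [okp,hebu] -> 10 lines: sgrhs oozp gzt mujpg pic okp hebu rvqo mncsf dyof
Final line 8: rvqo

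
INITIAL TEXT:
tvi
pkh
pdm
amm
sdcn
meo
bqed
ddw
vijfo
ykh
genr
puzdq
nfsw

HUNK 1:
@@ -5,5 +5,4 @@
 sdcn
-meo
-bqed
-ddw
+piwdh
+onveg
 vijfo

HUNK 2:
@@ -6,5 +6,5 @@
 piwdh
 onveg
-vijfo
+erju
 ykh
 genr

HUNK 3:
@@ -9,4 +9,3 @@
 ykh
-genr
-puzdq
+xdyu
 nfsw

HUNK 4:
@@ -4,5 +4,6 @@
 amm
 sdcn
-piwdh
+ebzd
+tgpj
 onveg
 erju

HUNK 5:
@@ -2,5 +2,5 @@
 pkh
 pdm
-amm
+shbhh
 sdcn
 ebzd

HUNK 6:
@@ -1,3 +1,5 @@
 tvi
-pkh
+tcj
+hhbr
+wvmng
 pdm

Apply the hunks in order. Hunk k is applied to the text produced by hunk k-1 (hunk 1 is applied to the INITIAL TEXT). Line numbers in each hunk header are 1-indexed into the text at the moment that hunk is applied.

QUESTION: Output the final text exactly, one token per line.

Answer: tvi
tcj
hhbr
wvmng
pdm
shbhh
sdcn
ebzd
tgpj
onveg
erju
ykh
xdyu
nfsw

Derivation:
Hunk 1: at line 5 remove [meo,bqed,ddw] add [piwdh,onveg] -> 12 lines: tvi pkh pdm amm sdcn piwdh onveg vijfo ykh genr puzdq nfsw
Hunk 2: at line 6 remove [vijfo] add [erju] -> 12 lines: tvi pkh pdm amm sdcn piwdh onveg erju ykh genr puzdq nfsw
Hunk 3: at line 9 remove [genr,puzdq] add [xdyu] -> 11 lines: tvi pkh pdm amm sdcn piwdh onveg erju ykh xdyu nfsw
Hunk 4: at line 4 remove [piwdh] add [ebzd,tgpj] -> 12 lines: tvi pkh pdm amm sdcn ebzd tgpj onveg erju ykh xdyu nfsw
Hunk 5: at line 2 remove [amm] add [shbhh] -> 12 lines: tvi pkh pdm shbhh sdcn ebzd tgpj onveg erju ykh xdyu nfsw
Hunk 6: at line 1 remove [pkh] add [tcj,hhbr,wvmng] -> 14 lines: tvi tcj hhbr wvmng pdm shbhh sdcn ebzd tgpj onveg erju ykh xdyu nfsw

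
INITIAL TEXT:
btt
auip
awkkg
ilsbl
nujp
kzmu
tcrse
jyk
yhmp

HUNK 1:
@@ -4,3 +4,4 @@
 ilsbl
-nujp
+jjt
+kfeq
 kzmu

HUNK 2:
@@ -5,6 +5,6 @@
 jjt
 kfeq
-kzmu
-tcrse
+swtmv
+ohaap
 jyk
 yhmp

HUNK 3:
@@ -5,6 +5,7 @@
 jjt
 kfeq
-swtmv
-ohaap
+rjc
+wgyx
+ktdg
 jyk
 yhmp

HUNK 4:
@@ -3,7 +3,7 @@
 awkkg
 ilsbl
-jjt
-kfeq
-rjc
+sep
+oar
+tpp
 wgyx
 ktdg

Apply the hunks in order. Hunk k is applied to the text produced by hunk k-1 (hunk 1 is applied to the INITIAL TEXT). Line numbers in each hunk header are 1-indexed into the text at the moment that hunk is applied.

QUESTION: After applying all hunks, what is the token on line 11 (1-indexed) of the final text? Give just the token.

Answer: yhmp

Derivation:
Hunk 1: at line 4 remove [nujp] add [jjt,kfeq] -> 10 lines: btt auip awkkg ilsbl jjt kfeq kzmu tcrse jyk yhmp
Hunk 2: at line 5 remove [kzmu,tcrse] add [swtmv,ohaap] -> 10 lines: btt auip awkkg ilsbl jjt kfeq swtmv ohaap jyk yhmp
Hunk 3: at line 5 remove [swtmv,ohaap] add [rjc,wgyx,ktdg] -> 11 lines: btt auip awkkg ilsbl jjt kfeq rjc wgyx ktdg jyk yhmp
Hunk 4: at line 3 remove [jjt,kfeq,rjc] add [sep,oar,tpp] -> 11 lines: btt auip awkkg ilsbl sep oar tpp wgyx ktdg jyk yhmp
Final line 11: yhmp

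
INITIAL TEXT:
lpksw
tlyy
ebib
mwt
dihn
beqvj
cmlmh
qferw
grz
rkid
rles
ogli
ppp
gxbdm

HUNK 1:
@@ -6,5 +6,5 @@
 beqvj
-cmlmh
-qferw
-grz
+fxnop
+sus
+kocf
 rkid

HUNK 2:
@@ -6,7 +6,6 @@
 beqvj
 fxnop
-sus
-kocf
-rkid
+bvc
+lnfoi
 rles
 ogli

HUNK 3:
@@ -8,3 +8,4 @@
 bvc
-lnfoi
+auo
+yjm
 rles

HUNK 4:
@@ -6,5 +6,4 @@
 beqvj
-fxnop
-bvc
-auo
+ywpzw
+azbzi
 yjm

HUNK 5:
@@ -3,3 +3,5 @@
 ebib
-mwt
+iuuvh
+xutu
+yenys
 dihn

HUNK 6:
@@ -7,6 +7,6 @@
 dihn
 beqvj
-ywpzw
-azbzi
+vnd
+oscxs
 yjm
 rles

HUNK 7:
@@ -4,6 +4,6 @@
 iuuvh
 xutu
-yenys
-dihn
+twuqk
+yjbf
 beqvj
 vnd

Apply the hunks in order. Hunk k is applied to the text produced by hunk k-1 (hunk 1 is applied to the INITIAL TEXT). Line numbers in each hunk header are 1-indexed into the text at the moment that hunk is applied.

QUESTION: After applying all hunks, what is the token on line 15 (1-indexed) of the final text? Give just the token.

Hunk 1: at line 6 remove [cmlmh,qferw,grz] add [fxnop,sus,kocf] -> 14 lines: lpksw tlyy ebib mwt dihn beqvj fxnop sus kocf rkid rles ogli ppp gxbdm
Hunk 2: at line 6 remove [sus,kocf,rkid] add [bvc,lnfoi] -> 13 lines: lpksw tlyy ebib mwt dihn beqvj fxnop bvc lnfoi rles ogli ppp gxbdm
Hunk 3: at line 8 remove [lnfoi] add [auo,yjm] -> 14 lines: lpksw tlyy ebib mwt dihn beqvj fxnop bvc auo yjm rles ogli ppp gxbdm
Hunk 4: at line 6 remove [fxnop,bvc,auo] add [ywpzw,azbzi] -> 13 lines: lpksw tlyy ebib mwt dihn beqvj ywpzw azbzi yjm rles ogli ppp gxbdm
Hunk 5: at line 3 remove [mwt] add [iuuvh,xutu,yenys] -> 15 lines: lpksw tlyy ebib iuuvh xutu yenys dihn beqvj ywpzw azbzi yjm rles ogli ppp gxbdm
Hunk 6: at line 7 remove [ywpzw,azbzi] add [vnd,oscxs] -> 15 lines: lpksw tlyy ebib iuuvh xutu yenys dihn beqvj vnd oscxs yjm rles ogli ppp gxbdm
Hunk 7: at line 4 remove [yenys,dihn] add [twuqk,yjbf] -> 15 lines: lpksw tlyy ebib iuuvh xutu twuqk yjbf beqvj vnd oscxs yjm rles ogli ppp gxbdm
Final line 15: gxbdm

Answer: gxbdm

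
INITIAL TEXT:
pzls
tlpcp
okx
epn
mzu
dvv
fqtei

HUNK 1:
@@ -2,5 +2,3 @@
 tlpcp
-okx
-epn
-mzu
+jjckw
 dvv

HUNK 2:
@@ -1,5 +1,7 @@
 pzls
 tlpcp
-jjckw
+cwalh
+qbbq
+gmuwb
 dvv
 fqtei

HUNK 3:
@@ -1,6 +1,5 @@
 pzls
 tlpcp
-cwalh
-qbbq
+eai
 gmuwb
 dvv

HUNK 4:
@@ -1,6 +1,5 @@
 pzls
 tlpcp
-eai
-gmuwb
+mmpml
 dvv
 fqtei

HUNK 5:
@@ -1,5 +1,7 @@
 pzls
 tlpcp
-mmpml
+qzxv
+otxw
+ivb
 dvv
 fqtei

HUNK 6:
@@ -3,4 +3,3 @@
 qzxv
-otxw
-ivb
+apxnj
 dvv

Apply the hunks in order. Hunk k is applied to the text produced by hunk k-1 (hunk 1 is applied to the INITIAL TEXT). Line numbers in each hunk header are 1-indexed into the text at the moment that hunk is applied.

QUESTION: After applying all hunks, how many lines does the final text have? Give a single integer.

Answer: 6

Derivation:
Hunk 1: at line 2 remove [okx,epn,mzu] add [jjckw] -> 5 lines: pzls tlpcp jjckw dvv fqtei
Hunk 2: at line 1 remove [jjckw] add [cwalh,qbbq,gmuwb] -> 7 lines: pzls tlpcp cwalh qbbq gmuwb dvv fqtei
Hunk 3: at line 1 remove [cwalh,qbbq] add [eai] -> 6 lines: pzls tlpcp eai gmuwb dvv fqtei
Hunk 4: at line 1 remove [eai,gmuwb] add [mmpml] -> 5 lines: pzls tlpcp mmpml dvv fqtei
Hunk 5: at line 1 remove [mmpml] add [qzxv,otxw,ivb] -> 7 lines: pzls tlpcp qzxv otxw ivb dvv fqtei
Hunk 6: at line 3 remove [otxw,ivb] add [apxnj] -> 6 lines: pzls tlpcp qzxv apxnj dvv fqtei
Final line count: 6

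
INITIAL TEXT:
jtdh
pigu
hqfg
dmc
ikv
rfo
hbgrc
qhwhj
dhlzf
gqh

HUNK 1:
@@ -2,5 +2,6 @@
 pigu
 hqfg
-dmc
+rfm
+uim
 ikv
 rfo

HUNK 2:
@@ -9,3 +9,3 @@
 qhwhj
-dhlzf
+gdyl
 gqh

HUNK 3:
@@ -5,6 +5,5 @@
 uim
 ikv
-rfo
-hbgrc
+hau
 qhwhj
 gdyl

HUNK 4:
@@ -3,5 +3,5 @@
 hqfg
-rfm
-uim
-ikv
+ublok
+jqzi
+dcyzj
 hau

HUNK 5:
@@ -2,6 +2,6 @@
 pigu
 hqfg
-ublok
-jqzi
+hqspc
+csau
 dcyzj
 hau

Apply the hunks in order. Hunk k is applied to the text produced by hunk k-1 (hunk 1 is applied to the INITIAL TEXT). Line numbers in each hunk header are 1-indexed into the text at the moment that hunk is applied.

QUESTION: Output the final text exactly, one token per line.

Hunk 1: at line 2 remove [dmc] add [rfm,uim] -> 11 lines: jtdh pigu hqfg rfm uim ikv rfo hbgrc qhwhj dhlzf gqh
Hunk 2: at line 9 remove [dhlzf] add [gdyl] -> 11 lines: jtdh pigu hqfg rfm uim ikv rfo hbgrc qhwhj gdyl gqh
Hunk 3: at line 5 remove [rfo,hbgrc] add [hau] -> 10 lines: jtdh pigu hqfg rfm uim ikv hau qhwhj gdyl gqh
Hunk 4: at line 3 remove [rfm,uim,ikv] add [ublok,jqzi,dcyzj] -> 10 lines: jtdh pigu hqfg ublok jqzi dcyzj hau qhwhj gdyl gqh
Hunk 5: at line 2 remove [ublok,jqzi] add [hqspc,csau] -> 10 lines: jtdh pigu hqfg hqspc csau dcyzj hau qhwhj gdyl gqh

Answer: jtdh
pigu
hqfg
hqspc
csau
dcyzj
hau
qhwhj
gdyl
gqh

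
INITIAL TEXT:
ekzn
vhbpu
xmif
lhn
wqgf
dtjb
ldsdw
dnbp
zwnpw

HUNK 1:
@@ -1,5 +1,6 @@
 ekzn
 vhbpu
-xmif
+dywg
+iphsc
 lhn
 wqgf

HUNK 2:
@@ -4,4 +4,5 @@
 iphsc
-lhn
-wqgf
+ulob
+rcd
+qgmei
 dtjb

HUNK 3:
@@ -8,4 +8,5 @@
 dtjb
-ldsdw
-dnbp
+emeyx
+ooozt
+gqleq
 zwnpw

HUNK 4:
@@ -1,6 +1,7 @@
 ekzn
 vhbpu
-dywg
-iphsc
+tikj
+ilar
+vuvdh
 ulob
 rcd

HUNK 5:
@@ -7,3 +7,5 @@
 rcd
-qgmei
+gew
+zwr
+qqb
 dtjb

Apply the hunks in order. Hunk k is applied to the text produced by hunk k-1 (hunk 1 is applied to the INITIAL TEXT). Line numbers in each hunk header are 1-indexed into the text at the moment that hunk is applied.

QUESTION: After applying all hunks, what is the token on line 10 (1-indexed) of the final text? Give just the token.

Hunk 1: at line 1 remove [xmif] add [dywg,iphsc] -> 10 lines: ekzn vhbpu dywg iphsc lhn wqgf dtjb ldsdw dnbp zwnpw
Hunk 2: at line 4 remove [lhn,wqgf] add [ulob,rcd,qgmei] -> 11 lines: ekzn vhbpu dywg iphsc ulob rcd qgmei dtjb ldsdw dnbp zwnpw
Hunk 3: at line 8 remove [ldsdw,dnbp] add [emeyx,ooozt,gqleq] -> 12 lines: ekzn vhbpu dywg iphsc ulob rcd qgmei dtjb emeyx ooozt gqleq zwnpw
Hunk 4: at line 1 remove [dywg,iphsc] add [tikj,ilar,vuvdh] -> 13 lines: ekzn vhbpu tikj ilar vuvdh ulob rcd qgmei dtjb emeyx ooozt gqleq zwnpw
Hunk 5: at line 7 remove [qgmei] add [gew,zwr,qqb] -> 15 lines: ekzn vhbpu tikj ilar vuvdh ulob rcd gew zwr qqb dtjb emeyx ooozt gqleq zwnpw
Final line 10: qqb

Answer: qqb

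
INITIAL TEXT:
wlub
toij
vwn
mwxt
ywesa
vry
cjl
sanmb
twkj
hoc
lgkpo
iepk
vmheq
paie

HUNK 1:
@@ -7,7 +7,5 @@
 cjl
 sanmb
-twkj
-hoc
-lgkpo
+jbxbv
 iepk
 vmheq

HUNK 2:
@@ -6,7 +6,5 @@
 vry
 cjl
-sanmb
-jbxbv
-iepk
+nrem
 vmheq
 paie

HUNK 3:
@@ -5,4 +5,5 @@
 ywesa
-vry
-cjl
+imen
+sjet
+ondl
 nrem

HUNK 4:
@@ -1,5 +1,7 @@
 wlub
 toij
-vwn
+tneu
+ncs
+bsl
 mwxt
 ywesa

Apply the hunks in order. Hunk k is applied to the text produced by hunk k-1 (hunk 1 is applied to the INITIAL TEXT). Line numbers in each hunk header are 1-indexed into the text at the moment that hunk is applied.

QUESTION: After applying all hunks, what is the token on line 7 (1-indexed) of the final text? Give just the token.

Hunk 1: at line 7 remove [twkj,hoc,lgkpo] add [jbxbv] -> 12 lines: wlub toij vwn mwxt ywesa vry cjl sanmb jbxbv iepk vmheq paie
Hunk 2: at line 6 remove [sanmb,jbxbv,iepk] add [nrem] -> 10 lines: wlub toij vwn mwxt ywesa vry cjl nrem vmheq paie
Hunk 3: at line 5 remove [vry,cjl] add [imen,sjet,ondl] -> 11 lines: wlub toij vwn mwxt ywesa imen sjet ondl nrem vmheq paie
Hunk 4: at line 1 remove [vwn] add [tneu,ncs,bsl] -> 13 lines: wlub toij tneu ncs bsl mwxt ywesa imen sjet ondl nrem vmheq paie
Final line 7: ywesa

Answer: ywesa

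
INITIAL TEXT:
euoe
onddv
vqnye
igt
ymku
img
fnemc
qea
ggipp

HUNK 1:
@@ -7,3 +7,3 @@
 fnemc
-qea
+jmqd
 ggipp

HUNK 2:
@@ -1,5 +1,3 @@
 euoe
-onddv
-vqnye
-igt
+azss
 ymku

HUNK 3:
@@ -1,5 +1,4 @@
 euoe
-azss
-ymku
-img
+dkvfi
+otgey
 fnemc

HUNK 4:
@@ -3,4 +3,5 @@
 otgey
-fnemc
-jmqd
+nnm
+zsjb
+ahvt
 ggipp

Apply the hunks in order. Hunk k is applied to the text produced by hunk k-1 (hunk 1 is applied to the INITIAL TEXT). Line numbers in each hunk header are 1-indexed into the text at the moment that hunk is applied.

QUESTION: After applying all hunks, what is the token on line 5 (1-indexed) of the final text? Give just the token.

Hunk 1: at line 7 remove [qea] add [jmqd] -> 9 lines: euoe onddv vqnye igt ymku img fnemc jmqd ggipp
Hunk 2: at line 1 remove [onddv,vqnye,igt] add [azss] -> 7 lines: euoe azss ymku img fnemc jmqd ggipp
Hunk 3: at line 1 remove [azss,ymku,img] add [dkvfi,otgey] -> 6 lines: euoe dkvfi otgey fnemc jmqd ggipp
Hunk 4: at line 3 remove [fnemc,jmqd] add [nnm,zsjb,ahvt] -> 7 lines: euoe dkvfi otgey nnm zsjb ahvt ggipp
Final line 5: zsjb

Answer: zsjb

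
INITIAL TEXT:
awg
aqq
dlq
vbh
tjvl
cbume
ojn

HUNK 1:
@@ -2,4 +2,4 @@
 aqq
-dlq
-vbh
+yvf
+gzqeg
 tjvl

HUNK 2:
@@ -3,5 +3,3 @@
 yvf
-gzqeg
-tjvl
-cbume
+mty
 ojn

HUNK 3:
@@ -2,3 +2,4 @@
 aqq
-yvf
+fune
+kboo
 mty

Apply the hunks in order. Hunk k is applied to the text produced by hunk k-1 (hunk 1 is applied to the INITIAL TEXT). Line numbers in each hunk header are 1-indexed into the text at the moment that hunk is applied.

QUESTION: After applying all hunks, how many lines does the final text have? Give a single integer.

Answer: 6

Derivation:
Hunk 1: at line 2 remove [dlq,vbh] add [yvf,gzqeg] -> 7 lines: awg aqq yvf gzqeg tjvl cbume ojn
Hunk 2: at line 3 remove [gzqeg,tjvl,cbume] add [mty] -> 5 lines: awg aqq yvf mty ojn
Hunk 3: at line 2 remove [yvf] add [fune,kboo] -> 6 lines: awg aqq fune kboo mty ojn
Final line count: 6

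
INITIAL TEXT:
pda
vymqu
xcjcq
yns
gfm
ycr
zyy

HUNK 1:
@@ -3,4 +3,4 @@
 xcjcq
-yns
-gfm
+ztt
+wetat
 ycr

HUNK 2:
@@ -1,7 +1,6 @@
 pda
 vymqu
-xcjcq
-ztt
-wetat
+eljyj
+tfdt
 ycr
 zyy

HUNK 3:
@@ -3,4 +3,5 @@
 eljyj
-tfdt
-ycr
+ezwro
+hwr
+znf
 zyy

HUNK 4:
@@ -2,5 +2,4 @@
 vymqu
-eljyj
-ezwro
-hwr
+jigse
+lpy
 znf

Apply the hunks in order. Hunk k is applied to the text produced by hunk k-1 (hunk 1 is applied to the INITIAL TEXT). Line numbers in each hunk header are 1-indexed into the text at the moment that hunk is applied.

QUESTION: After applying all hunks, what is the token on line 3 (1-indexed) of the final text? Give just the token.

Answer: jigse

Derivation:
Hunk 1: at line 3 remove [yns,gfm] add [ztt,wetat] -> 7 lines: pda vymqu xcjcq ztt wetat ycr zyy
Hunk 2: at line 1 remove [xcjcq,ztt,wetat] add [eljyj,tfdt] -> 6 lines: pda vymqu eljyj tfdt ycr zyy
Hunk 3: at line 3 remove [tfdt,ycr] add [ezwro,hwr,znf] -> 7 lines: pda vymqu eljyj ezwro hwr znf zyy
Hunk 4: at line 2 remove [eljyj,ezwro,hwr] add [jigse,lpy] -> 6 lines: pda vymqu jigse lpy znf zyy
Final line 3: jigse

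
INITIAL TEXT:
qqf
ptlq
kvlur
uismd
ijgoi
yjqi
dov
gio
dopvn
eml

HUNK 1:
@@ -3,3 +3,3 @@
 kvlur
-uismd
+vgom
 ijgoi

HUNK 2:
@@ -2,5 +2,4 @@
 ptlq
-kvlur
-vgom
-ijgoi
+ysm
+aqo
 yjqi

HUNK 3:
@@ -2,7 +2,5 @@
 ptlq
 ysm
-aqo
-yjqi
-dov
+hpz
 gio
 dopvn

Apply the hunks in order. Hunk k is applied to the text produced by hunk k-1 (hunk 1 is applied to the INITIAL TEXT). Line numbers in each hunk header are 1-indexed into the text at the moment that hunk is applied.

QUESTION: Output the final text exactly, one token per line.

Hunk 1: at line 3 remove [uismd] add [vgom] -> 10 lines: qqf ptlq kvlur vgom ijgoi yjqi dov gio dopvn eml
Hunk 2: at line 2 remove [kvlur,vgom,ijgoi] add [ysm,aqo] -> 9 lines: qqf ptlq ysm aqo yjqi dov gio dopvn eml
Hunk 3: at line 2 remove [aqo,yjqi,dov] add [hpz] -> 7 lines: qqf ptlq ysm hpz gio dopvn eml

Answer: qqf
ptlq
ysm
hpz
gio
dopvn
eml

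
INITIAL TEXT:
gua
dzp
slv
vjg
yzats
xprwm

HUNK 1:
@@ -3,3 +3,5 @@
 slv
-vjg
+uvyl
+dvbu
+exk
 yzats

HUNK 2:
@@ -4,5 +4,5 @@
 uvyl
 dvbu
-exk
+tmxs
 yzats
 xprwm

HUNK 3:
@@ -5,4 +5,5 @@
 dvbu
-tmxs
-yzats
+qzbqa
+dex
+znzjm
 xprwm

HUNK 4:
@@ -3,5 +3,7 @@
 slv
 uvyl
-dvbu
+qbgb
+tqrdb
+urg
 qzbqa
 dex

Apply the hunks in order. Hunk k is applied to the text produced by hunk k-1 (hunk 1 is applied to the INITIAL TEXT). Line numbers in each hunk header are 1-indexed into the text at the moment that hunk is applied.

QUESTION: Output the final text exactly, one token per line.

Hunk 1: at line 3 remove [vjg] add [uvyl,dvbu,exk] -> 8 lines: gua dzp slv uvyl dvbu exk yzats xprwm
Hunk 2: at line 4 remove [exk] add [tmxs] -> 8 lines: gua dzp slv uvyl dvbu tmxs yzats xprwm
Hunk 3: at line 5 remove [tmxs,yzats] add [qzbqa,dex,znzjm] -> 9 lines: gua dzp slv uvyl dvbu qzbqa dex znzjm xprwm
Hunk 4: at line 3 remove [dvbu] add [qbgb,tqrdb,urg] -> 11 lines: gua dzp slv uvyl qbgb tqrdb urg qzbqa dex znzjm xprwm

Answer: gua
dzp
slv
uvyl
qbgb
tqrdb
urg
qzbqa
dex
znzjm
xprwm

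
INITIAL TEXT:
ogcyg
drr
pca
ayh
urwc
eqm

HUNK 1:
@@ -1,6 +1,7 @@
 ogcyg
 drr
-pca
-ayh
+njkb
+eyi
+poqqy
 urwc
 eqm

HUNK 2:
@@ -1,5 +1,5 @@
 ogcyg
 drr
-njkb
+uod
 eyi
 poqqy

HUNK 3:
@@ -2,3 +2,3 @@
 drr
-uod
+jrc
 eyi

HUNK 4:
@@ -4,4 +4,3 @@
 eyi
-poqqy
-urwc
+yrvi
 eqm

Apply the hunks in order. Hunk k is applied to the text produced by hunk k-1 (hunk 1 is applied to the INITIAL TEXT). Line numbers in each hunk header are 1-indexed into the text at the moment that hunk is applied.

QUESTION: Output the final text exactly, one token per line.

Hunk 1: at line 1 remove [pca,ayh] add [njkb,eyi,poqqy] -> 7 lines: ogcyg drr njkb eyi poqqy urwc eqm
Hunk 2: at line 1 remove [njkb] add [uod] -> 7 lines: ogcyg drr uod eyi poqqy urwc eqm
Hunk 3: at line 2 remove [uod] add [jrc] -> 7 lines: ogcyg drr jrc eyi poqqy urwc eqm
Hunk 4: at line 4 remove [poqqy,urwc] add [yrvi] -> 6 lines: ogcyg drr jrc eyi yrvi eqm

Answer: ogcyg
drr
jrc
eyi
yrvi
eqm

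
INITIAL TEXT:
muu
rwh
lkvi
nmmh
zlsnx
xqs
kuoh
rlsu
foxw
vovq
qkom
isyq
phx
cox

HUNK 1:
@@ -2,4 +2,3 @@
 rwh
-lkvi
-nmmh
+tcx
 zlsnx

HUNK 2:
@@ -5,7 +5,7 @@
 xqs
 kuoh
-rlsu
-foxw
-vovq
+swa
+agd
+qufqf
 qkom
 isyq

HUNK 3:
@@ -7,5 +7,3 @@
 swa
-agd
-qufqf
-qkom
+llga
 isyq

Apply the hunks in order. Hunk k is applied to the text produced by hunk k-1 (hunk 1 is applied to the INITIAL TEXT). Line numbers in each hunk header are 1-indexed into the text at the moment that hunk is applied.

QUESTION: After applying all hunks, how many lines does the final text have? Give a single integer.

Answer: 11

Derivation:
Hunk 1: at line 2 remove [lkvi,nmmh] add [tcx] -> 13 lines: muu rwh tcx zlsnx xqs kuoh rlsu foxw vovq qkom isyq phx cox
Hunk 2: at line 5 remove [rlsu,foxw,vovq] add [swa,agd,qufqf] -> 13 lines: muu rwh tcx zlsnx xqs kuoh swa agd qufqf qkom isyq phx cox
Hunk 3: at line 7 remove [agd,qufqf,qkom] add [llga] -> 11 lines: muu rwh tcx zlsnx xqs kuoh swa llga isyq phx cox
Final line count: 11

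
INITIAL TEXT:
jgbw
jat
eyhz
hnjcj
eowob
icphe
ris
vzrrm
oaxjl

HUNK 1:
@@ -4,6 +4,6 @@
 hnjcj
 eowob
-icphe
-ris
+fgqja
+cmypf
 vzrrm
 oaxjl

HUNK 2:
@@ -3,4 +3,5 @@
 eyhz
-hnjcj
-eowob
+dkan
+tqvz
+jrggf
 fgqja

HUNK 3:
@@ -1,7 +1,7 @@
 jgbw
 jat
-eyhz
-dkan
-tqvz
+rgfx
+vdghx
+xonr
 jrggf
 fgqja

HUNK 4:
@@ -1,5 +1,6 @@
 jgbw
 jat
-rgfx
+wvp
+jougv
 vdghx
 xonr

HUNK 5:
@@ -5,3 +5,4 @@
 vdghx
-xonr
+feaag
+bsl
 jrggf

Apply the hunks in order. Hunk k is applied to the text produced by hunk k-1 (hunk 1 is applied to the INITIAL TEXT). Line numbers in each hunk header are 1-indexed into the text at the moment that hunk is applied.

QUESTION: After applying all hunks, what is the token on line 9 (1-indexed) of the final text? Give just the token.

Hunk 1: at line 4 remove [icphe,ris] add [fgqja,cmypf] -> 9 lines: jgbw jat eyhz hnjcj eowob fgqja cmypf vzrrm oaxjl
Hunk 2: at line 3 remove [hnjcj,eowob] add [dkan,tqvz,jrggf] -> 10 lines: jgbw jat eyhz dkan tqvz jrggf fgqja cmypf vzrrm oaxjl
Hunk 3: at line 1 remove [eyhz,dkan,tqvz] add [rgfx,vdghx,xonr] -> 10 lines: jgbw jat rgfx vdghx xonr jrggf fgqja cmypf vzrrm oaxjl
Hunk 4: at line 1 remove [rgfx] add [wvp,jougv] -> 11 lines: jgbw jat wvp jougv vdghx xonr jrggf fgqja cmypf vzrrm oaxjl
Hunk 5: at line 5 remove [xonr] add [feaag,bsl] -> 12 lines: jgbw jat wvp jougv vdghx feaag bsl jrggf fgqja cmypf vzrrm oaxjl
Final line 9: fgqja

Answer: fgqja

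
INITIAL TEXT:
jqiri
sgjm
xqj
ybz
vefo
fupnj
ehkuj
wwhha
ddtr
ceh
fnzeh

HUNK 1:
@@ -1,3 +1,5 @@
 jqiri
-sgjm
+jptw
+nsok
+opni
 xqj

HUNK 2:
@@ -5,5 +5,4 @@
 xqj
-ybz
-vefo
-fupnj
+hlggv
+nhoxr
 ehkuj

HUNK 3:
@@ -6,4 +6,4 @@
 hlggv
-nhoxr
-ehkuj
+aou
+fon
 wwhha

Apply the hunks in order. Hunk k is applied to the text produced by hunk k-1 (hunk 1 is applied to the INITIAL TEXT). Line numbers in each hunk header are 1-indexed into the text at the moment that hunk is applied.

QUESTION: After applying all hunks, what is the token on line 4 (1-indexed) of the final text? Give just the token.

Hunk 1: at line 1 remove [sgjm] add [jptw,nsok,opni] -> 13 lines: jqiri jptw nsok opni xqj ybz vefo fupnj ehkuj wwhha ddtr ceh fnzeh
Hunk 2: at line 5 remove [ybz,vefo,fupnj] add [hlggv,nhoxr] -> 12 lines: jqiri jptw nsok opni xqj hlggv nhoxr ehkuj wwhha ddtr ceh fnzeh
Hunk 3: at line 6 remove [nhoxr,ehkuj] add [aou,fon] -> 12 lines: jqiri jptw nsok opni xqj hlggv aou fon wwhha ddtr ceh fnzeh
Final line 4: opni

Answer: opni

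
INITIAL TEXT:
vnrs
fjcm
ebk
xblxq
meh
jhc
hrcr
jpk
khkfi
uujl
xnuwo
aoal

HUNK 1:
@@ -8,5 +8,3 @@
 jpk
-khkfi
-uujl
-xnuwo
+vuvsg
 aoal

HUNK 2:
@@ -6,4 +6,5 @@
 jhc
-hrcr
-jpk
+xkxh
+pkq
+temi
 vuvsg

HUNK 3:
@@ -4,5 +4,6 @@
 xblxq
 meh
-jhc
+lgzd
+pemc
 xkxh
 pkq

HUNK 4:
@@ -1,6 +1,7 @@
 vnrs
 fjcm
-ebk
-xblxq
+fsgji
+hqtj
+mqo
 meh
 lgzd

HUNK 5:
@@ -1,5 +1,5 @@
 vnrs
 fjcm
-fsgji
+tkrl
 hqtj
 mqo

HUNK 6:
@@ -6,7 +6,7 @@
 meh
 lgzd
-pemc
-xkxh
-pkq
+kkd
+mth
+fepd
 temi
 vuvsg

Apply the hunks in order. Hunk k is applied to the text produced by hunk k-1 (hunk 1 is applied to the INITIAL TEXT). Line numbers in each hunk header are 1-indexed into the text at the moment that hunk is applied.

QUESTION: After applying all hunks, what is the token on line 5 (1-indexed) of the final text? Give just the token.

Hunk 1: at line 8 remove [khkfi,uujl,xnuwo] add [vuvsg] -> 10 lines: vnrs fjcm ebk xblxq meh jhc hrcr jpk vuvsg aoal
Hunk 2: at line 6 remove [hrcr,jpk] add [xkxh,pkq,temi] -> 11 lines: vnrs fjcm ebk xblxq meh jhc xkxh pkq temi vuvsg aoal
Hunk 3: at line 4 remove [jhc] add [lgzd,pemc] -> 12 lines: vnrs fjcm ebk xblxq meh lgzd pemc xkxh pkq temi vuvsg aoal
Hunk 4: at line 1 remove [ebk,xblxq] add [fsgji,hqtj,mqo] -> 13 lines: vnrs fjcm fsgji hqtj mqo meh lgzd pemc xkxh pkq temi vuvsg aoal
Hunk 5: at line 1 remove [fsgji] add [tkrl] -> 13 lines: vnrs fjcm tkrl hqtj mqo meh lgzd pemc xkxh pkq temi vuvsg aoal
Hunk 6: at line 6 remove [pemc,xkxh,pkq] add [kkd,mth,fepd] -> 13 lines: vnrs fjcm tkrl hqtj mqo meh lgzd kkd mth fepd temi vuvsg aoal
Final line 5: mqo

Answer: mqo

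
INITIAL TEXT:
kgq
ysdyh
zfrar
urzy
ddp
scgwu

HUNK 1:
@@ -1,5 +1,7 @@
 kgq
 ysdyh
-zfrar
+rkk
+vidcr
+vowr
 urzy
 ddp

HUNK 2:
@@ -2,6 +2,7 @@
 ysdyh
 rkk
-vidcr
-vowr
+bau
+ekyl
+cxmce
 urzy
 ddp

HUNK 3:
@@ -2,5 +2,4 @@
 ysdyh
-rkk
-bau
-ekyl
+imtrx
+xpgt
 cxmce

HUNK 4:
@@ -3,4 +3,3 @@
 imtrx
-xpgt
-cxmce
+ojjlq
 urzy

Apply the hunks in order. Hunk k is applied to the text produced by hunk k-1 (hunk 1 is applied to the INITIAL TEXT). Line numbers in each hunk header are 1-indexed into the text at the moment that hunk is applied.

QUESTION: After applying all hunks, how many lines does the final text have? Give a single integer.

Answer: 7

Derivation:
Hunk 1: at line 1 remove [zfrar] add [rkk,vidcr,vowr] -> 8 lines: kgq ysdyh rkk vidcr vowr urzy ddp scgwu
Hunk 2: at line 2 remove [vidcr,vowr] add [bau,ekyl,cxmce] -> 9 lines: kgq ysdyh rkk bau ekyl cxmce urzy ddp scgwu
Hunk 3: at line 2 remove [rkk,bau,ekyl] add [imtrx,xpgt] -> 8 lines: kgq ysdyh imtrx xpgt cxmce urzy ddp scgwu
Hunk 4: at line 3 remove [xpgt,cxmce] add [ojjlq] -> 7 lines: kgq ysdyh imtrx ojjlq urzy ddp scgwu
Final line count: 7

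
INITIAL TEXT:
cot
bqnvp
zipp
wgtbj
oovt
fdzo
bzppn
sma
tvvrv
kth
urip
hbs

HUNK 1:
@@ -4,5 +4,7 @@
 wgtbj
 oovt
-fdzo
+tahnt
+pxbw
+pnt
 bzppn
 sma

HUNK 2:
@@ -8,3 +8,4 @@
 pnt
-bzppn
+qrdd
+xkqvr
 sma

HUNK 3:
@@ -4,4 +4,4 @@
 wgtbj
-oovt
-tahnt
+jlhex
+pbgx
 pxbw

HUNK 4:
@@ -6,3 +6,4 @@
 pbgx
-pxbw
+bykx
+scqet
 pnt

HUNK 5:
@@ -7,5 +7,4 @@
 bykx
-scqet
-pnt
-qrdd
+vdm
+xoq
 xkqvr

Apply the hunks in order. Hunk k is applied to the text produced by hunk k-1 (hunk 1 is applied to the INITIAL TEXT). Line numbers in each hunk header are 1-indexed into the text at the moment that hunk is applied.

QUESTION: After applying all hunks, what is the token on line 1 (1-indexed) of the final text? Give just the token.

Answer: cot

Derivation:
Hunk 1: at line 4 remove [fdzo] add [tahnt,pxbw,pnt] -> 14 lines: cot bqnvp zipp wgtbj oovt tahnt pxbw pnt bzppn sma tvvrv kth urip hbs
Hunk 2: at line 8 remove [bzppn] add [qrdd,xkqvr] -> 15 lines: cot bqnvp zipp wgtbj oovt tahnt pxbw pnt qrdd xkqvr sma tvvrv kth urip hbs
Hunk 3: at line 4 remove [oovt,tahnt] add [jlhex,pbgx] -> 15 lines: cot bqnvp zipp wgtbj jlhex pbgx pxbw pnt qrdd xkqvr sma tvvrv kth urip hbs
Hunk 4: at line 6 remove [pxbw] add [bykx,scqet] -> 16 lines: cot bqnvp zipp wgtbj jlhex pbgx bykx scqet pnt qrdd xkqvr sma tvvrv kth urip hbs
Hunk 5: at line 7 remove [scqet,pnt,qrdd] add [vdm,xoq] -> 15 lines: cot bqnvp zipp wgtbj jlhex pbgx bykx vdm xoq xkqvr sma tvvrv kth urip hbs
Final line 1: cot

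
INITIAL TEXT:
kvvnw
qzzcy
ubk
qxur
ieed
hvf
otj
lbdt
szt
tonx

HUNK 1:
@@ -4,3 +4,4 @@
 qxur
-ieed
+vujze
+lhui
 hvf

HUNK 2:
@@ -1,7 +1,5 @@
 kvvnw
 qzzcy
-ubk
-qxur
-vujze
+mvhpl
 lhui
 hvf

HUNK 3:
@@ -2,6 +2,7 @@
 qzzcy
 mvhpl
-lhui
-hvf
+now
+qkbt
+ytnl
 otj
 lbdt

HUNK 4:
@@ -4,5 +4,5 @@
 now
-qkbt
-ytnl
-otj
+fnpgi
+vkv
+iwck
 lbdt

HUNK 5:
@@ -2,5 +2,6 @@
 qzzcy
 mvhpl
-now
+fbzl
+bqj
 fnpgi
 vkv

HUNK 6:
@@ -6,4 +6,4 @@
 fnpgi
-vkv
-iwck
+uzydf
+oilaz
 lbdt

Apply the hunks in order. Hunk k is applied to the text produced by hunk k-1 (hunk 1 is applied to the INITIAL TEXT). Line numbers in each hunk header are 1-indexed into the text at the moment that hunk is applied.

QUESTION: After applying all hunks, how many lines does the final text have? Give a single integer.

Hunk 1: at line 4 remove [ieed] add [vujze,lhui] -> 11 lines: kvvnw qzzcy ubk qxur vujze lhui hvf otj lbdt szt tonx
Hunk 2: at line 1 remove [ubk,qxur,vujze] add [mvhpl] -> 9 lines: kvvnw qzzcy mvhpl lhui hvf otj lbdt szt tonx
Hunk 3: at line 2 remove [lhui,hvf] add [now,qkbt,ytnl] -> 10 lines: kvvnw qzzcy mvhpl now qkbt ytnl otj lbdt szt tonx
Hunk 4: at line 4 remove [qkbt,ytnl,otj] add [fnpgi,vkv,iwck] -> 10 lines: kvvnw qzzcy mvhpl now fnpgi vkv iwck lbdt szt tonx
Hunk 5: at line 2 remove [now] add [fbzl,bqj] -> 11 lines: kvvnw qzzcy mvhpl fbzl bqj fnpgi vkv iwck lbdt szt tonx
Hunk 6: at line 6 remove [vkv,iwck] add [uzydf,oilaz] -> 11 lines: kvvnw qzzcy mvhpl fbzl bqj fnpgi uzydf oilaz lbdt szt tonx
Final line count: 11

Answer: 11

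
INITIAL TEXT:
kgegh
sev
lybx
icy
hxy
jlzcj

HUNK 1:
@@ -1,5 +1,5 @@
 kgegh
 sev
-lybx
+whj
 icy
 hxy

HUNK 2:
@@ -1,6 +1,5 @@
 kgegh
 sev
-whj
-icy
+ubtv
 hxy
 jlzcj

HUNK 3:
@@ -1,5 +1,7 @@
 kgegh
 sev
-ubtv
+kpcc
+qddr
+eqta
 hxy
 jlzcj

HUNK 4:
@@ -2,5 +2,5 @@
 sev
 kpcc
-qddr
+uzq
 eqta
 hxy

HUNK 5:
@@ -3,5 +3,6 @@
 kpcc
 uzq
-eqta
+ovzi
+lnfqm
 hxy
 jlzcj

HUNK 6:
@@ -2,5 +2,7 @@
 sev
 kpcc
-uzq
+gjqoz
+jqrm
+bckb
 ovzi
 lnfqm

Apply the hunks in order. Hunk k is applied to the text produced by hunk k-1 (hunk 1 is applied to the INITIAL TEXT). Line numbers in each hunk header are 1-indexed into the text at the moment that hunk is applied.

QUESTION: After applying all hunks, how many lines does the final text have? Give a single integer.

Answer: 10

Derivation:
Hunk 1: at line 1 remove [lybx] add [whj] -> 6 lines: kgegh sev whj icy hxy jlzcj
Hunk 2: at line 1 remove [whj,icy] add [ubtv] -> 5 lines: kgegh sev ubtv hxy jlzcj
Hunk 3: at line 1 remove [ubtv] add [kpcc,qddr,eqta] -> 7 lines: kgegh sev kpcc qddr eqta hxy jlzcj
Hunk 4: at line 2 remove [qddr] add [uzq] -> 7 lines: kgegh sev kpcc uzq eqta hxy jlzcj
Hunk 5: at line 3 remove [eqta] add [ovzi,lnfqm] -> 8 lines: kgegh sev kpcc uzq ovzi lnfqm hxy jlzcj
Hunk 6: at line 2 remove [uzq] add [gjqoz,jqrm,bckb] -> 10 lines: kgegh sev kpcc gjqoz jqrm bckb ovzi lnfqm hxy jlzcj
Final line count: 10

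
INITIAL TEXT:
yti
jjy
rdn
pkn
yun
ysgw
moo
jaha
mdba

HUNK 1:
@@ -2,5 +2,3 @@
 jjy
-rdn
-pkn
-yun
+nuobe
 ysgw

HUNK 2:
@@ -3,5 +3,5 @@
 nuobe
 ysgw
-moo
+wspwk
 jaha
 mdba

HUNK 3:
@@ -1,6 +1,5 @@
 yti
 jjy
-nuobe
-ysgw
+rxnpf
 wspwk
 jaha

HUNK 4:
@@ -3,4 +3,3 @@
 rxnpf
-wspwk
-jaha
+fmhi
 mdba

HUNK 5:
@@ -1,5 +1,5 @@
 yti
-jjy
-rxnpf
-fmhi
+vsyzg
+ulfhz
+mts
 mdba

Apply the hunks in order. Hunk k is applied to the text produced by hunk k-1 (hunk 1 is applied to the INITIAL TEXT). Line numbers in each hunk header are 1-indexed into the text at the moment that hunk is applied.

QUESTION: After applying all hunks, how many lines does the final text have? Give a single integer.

Hunk 1: at line 2 remove [rdn,pkn,yun] add [nuobe] -> 7 lines: yti jjy nuobe ysgw moo jaha mdba
Hunk 2: at line 3 remove [moo] add [wspwk] -> 7 lines: yti jjy nuobe ysgw wspwk jaha mdba
Hunk 3: at line 1 remove [nuobe,ysgw] add [rxnpf] -> 6 lines: yti jjy rxnpf wspwk jaha mdba
Hunk 4: at line 3 remove [wspwk,jaha] add [fmhi] -> 5 lines: yti jjy rxnpf fmhi mdba
Hunk 5: at line 1 remove [jjy,rxnpf,fmhi] add [vsyzg,ulfhz,mts] -> 5 lines: yti vsyzg ulfhz mts mdba
Final line count: 5

Answer: 5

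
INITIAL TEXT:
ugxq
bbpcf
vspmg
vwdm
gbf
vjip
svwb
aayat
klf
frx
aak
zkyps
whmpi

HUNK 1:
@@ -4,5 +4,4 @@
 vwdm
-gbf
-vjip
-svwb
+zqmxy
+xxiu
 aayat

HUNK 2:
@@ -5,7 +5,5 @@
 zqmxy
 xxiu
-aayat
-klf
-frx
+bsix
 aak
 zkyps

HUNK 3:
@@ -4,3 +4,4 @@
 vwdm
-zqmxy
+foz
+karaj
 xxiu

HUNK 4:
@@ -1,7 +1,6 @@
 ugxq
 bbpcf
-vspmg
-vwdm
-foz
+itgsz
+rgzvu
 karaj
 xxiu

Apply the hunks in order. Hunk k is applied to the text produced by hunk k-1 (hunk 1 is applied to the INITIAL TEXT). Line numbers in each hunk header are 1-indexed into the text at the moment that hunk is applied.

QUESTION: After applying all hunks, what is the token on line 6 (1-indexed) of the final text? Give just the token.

Answer: xxiu

Derivation:
Hunk 1: at line 4 remove [gbf,vjip,svwb] add [zqmxy,xxiu] -> 12 lines: ugxq bbpcf vspmg vwdm zqmxy xxiu aayat klf frx aak zkyps whmpi
Hunk 2: at line 5 remove [aayat,klf,frx] add [bsix] -> 10 lines: ugxq bbpcf vspmg vwdm zqmxy xxiu bsix aak zkyps whmpi
Hunk 3: at line 4 remove [zqmxy] add [foz,karaj] -> 11 lines: ugxq bbpcf vspmg vwdm foz karaj xxiu bsix aak zkyps whmpi
Hunk 4: at line 1 remove [vspmg,vwdm,foz] add [itgsz,rgzvu] -> 10 lines: ugxq bbpcf itgsz rgzvu karaj xxiu bsix aak zkyps whmpi
Final line 6: xxiu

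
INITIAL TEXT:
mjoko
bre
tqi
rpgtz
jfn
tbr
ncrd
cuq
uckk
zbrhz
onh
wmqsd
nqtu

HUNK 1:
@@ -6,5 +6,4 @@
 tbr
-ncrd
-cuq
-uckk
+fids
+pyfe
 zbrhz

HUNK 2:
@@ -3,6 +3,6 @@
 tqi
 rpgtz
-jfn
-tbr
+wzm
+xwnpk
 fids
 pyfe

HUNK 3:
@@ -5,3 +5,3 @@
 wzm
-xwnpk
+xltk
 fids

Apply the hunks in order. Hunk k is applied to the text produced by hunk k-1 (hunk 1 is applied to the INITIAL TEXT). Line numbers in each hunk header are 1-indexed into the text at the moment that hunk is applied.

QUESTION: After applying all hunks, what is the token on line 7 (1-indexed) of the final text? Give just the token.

Answer: fids

Derivation:
Hunk 1: at line 6 remove [ncrd,cuq,uckk] add [fids,pyfe] -> 12 lines: mjoko bre tqi rpgtz jfn tbr fids pyfe zbrhz onh wmqsd nqtu
Hunk 2: at line 3 remove [jfn,tbr] add [wzm,xwnpk] -> 12 lines: mjoko bre tqi rpgtz wzm xwnpk fids pyfe zbrhz onh wmqsd nqtu
Hunk 3: at line 5 remove [xwnpk] add [xltk] -> 12 lines: mjoko bre tqi rpgtz wzm xltk fids pyfe zbrhz onh wmqsd nqtu
Final line 7: fids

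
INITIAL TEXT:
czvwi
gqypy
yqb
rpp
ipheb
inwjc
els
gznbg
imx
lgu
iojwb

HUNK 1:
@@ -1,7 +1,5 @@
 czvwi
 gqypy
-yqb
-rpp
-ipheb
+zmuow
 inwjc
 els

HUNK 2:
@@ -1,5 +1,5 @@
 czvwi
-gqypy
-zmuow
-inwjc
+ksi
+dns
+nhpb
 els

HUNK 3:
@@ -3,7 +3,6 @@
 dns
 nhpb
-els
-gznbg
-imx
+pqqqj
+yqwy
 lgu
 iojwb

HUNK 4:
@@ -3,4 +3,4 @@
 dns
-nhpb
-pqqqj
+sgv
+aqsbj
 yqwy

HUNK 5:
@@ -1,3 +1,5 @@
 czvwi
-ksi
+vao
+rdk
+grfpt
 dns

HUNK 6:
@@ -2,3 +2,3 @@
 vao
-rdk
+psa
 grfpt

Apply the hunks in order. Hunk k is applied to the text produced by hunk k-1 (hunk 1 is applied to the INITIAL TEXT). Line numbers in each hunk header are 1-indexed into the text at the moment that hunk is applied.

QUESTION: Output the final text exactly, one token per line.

Answer: czvwi
vao
psa
grfpt
dns
sgv
aqsbj
yqwy
lgu
iojwb

Derivation:
Hunk 1: at line 1 remove [yqb,rpp,ipheb] add [zmuow] -> 9 lines: czvwi gqypy zmuow inwjc els gznbg imx lgu iojwb
Hunk 2: at line 1 remove [gqypy,zmuow,inwjc] add [ksi,dns,nhpb] -> 9 lines: czvwi ksi dns nhpb els gznbg imx lgu iojwb
Hunk 3: at line 3 remove [els,gznbg,imx] add [pqqqj,yqwy] -> 8 lines: czvwi ksi dns nhpb pqqqj yqwy lgu iojwb
Hunk 4: at line 3 remove [nhpb,pqqqj] add [sgv,aqsbj] -> 8 lines: czvwi ksi dns sgv aqsbj yqwy lgu iojwb
Hunk 5: at line 1 remove [ksi] add [vao,rdk,grfpt] -> 10 lines: czvwi vao rdk grfpt dns sgv aqsbj yqwy lgu iojwb
Hunk 6: at line 2 remove [rdk] add [psa] -> 10 lines: czvwi vao psa grfpt dns sgv aqsbj yqwy lgu iojwb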